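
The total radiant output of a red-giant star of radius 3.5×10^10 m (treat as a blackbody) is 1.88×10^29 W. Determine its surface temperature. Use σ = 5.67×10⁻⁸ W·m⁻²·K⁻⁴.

T ≈ 3830 K

A = 4πr² = 4π × (3.5×10^10)² = 1.54×10^22 m².
From P = σAT⁴, T = (P / σA)^(1/4) = (1.88×10^29 / (5.67×10⁻⁸ × 1.54×10^22))^(1/4).
T = (2.15×10^14)^(1/4) = 3830 K.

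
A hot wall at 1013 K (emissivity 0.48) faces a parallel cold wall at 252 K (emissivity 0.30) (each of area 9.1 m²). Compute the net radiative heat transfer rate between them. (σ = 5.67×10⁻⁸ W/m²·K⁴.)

Q ≈ 1.23×10^5 W

For two large parallel gray plates, q = σ(T₁⁴ − T₂⁴) / (1/ε₁ + 1/ε₂ − 1).
1/ε₁ + 1/ε₂ − 1 = 1/0.48 + 1/0.30 − 1 = 4.417.
T₁⁴ − T₂⁴ = 1.05×10^12 − 4.03×10^9 = 1.05×10^12 K⁴.
q = 5.67×10⁻⁸ × 1.05×10^12 / 4.417 = 13500 W/m².
Q = q·A = 13500 × 9.1 = 1.23×10^5 W.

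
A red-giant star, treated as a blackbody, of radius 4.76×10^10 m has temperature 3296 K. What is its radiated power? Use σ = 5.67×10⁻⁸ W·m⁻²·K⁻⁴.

P ≈ 1.91×10^29 W

A = 4πr² = 4π × (4.76×10^10)² = 2.85×10^22 m².
P = σAT⁴ = 5.67×10⁻⁸ × 2.85×10^22 × (3296)⁴ = 5.67×10⁻⁸ × 2.85×10^22 × 1.18×10^14.
P = 1.91×10^29 W.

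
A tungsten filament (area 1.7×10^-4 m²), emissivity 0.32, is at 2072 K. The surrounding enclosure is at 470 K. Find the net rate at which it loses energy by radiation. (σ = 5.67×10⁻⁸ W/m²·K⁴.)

Q ≈ 56.7 W

Q = εσA(T⁴ − T_s⁴). T⁴ − T_s⁴ = (2072)⁴ − (470)⁴ = 1.84×10^13 − 4.88×10^10 = 1.84×10^13 K⁴.
Q = 0.32 × 5.67×10⁻⁸ × 1.70×10^-4 × 1.84×10^13 = 56.7 W.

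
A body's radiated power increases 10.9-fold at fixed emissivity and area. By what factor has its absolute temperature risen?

P ∝ T⁴ ⇒ T ∝ P^(1/4), so T scales by (10.9)^(1/4) = 1.82.

factor ≈ 1.82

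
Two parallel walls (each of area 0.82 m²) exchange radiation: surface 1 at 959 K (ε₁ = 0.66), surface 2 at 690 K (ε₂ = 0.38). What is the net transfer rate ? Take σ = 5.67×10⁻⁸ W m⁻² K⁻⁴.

Q ≈ 9150 W

For two large parallel gray plates, q = σ(T₁⁴ − T₂⁴) / (1/ε₁ + 1/ε₂ − 1).
1/ε₁ + 1/ε₂ − 1 = 1/0.66 + 1/0.38 − 1 = 3.147.
T₁⁴ − T₂⁴ = 8.46×10^11 − 2.27×10^11 = 6.19×10^11 K⁴.
q = 5.67×10⁻⁸ × 6.19×10^11 / 3.147 = 11200 W/m².
Q = q·A = 11200 × 0.82 = 9150 W.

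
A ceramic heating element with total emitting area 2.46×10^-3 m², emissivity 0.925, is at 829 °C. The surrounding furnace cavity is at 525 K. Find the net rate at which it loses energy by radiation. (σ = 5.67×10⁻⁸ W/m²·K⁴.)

Q ≈ 180 W

Convert: 829 °C = 1102 K.
Q = εσA(T⁴ − T_s⁴). T⁴ − T_s⁴ = (1102)⁴ − (525)⁴ = 1.47×10^12 − 7.60×10^10 = 1.40×10^12 K⁴.
Q = 0.925 × 5.67×10⁻⁸ × 2.46×10^-3 × 1.40×10^12 = 180 W.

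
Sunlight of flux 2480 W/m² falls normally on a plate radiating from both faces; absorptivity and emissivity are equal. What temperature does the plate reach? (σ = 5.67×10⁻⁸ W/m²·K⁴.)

T ≈ 385 K

Absorbed flux αS = emitted flux 2εσT⁴ per unit area; with α = ε this gives T = (S/2σ)^(1/4).
T = (2480 / (2 × 5.67×10⁻⁸))^(1/4) = (2.19×10^10)^(1/4).
T = 385 K.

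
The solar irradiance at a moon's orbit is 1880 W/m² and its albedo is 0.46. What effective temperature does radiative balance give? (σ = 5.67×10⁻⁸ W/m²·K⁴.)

Power absorbed = (1−a)S·πR²; power emitted = 4πR²σT⁴. Equating and cancelling πR²:
T = ((1−a)S / 4σ)^(1/4) = (1020 / (4 × 5.67×10⁻⁸))^(1/4) = (4.48×10^9)^(1/4).
T = 259 K.

T ≈ 259 K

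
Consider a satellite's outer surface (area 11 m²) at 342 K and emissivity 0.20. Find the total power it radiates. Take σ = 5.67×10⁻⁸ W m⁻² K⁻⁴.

P = εσAT⁴ = 0.20 × 5.67×10⁻⁸ × 11.0 × (342)⁴ = 0.20 × 5.67×10⁻⁸ × 11.0 × 1.37×10^10.
P = 1710 W.

P ≈ 1710 W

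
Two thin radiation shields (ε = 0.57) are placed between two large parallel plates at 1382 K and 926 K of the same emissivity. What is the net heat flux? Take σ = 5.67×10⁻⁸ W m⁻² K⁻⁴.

Each of the 3 gaps contributes resistance (2/ε − 1) = 2/0.57 − 1 = 2.509; total = 7.526.
q = σ(T₁⁴ − T₂⁴) / 7.526 = 5.67×10⁻⁸ × 2.91×10^12 / 7.526 = 21900 W/m².

q ≈ 21900 W/m²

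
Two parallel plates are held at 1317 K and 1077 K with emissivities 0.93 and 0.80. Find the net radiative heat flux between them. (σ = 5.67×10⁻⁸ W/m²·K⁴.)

q ≈ 71200 W/m²

For two large parallel gray plates, q = σ(T₁⁴ − T₂⁴) / (1/ε₁ + 1/ε₂ − 1).
1/ε₁ + 1/ε₂ − 1 = 1/0.93 + 1/0.80 − 1 = 1.325.
T₁⁴ − T₂⁴ = 3.01×10^12 − 1.35×10^12 = 1.66×10^12 K⁴.
q = 5.67×10⁻⁸ × 1.66×10^12 / 1.325 = 71200 W/m².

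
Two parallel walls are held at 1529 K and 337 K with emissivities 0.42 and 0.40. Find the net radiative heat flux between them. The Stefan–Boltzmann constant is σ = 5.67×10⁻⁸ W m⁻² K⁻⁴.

q ≈ 79700 W/m²

For two large parallel gray plates, q = σ(T₁⁴ − T₂⁴) / (1/ε₁ + 1/ε₂ − 1).
1/ε₁ + 1/ε₂ − 1 = 1/0.42 + 1/0.40 − 1 = 3.881.
T₁⁴ − T₂⁴ = 5.47×10^12 − 1.29×10^10 = 5.45×10^12 K⁴.
q = 5.67×10⁻⁸ × 5.45×10^12 / 3.881 = 79700 W/m².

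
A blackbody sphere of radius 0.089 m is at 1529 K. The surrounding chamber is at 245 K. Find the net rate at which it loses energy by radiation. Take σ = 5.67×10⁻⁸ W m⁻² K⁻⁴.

Q ≈ 30800 W

A = 4πr² = 4π × (0.089)² = 0.0995 m².
Q = σA(T⁴ − T_s⁴). T⁴ − T_s⁴ = (1529)⁴ − (245)⁴ = 5.47×10^12 − 3.60×10^9 = 5.46×10^12 K⁴.
Q = 5.67×10⁻⁸ × 0.0995 × 5.46×10^12 = 30800 W.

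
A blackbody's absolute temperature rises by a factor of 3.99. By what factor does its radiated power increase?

factor ≈ 253

P ∝ T⁴, so the power scales as (3.99)⁴ = 253.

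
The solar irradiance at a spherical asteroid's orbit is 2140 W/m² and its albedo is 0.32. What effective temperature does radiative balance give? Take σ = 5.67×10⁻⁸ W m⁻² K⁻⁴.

T ≈ 283 K

Power absorbed = (1−a)S·πR²; power emitted = 4πR²σT⁴. Equating and cancelling πR²:
T = ((1−a)S / 4σ)^(1/4) = (1460 / (4 × 5.67×10⁻⁸))^(1/4) = (6.42×10^9)^(1/4).
T = 283 K.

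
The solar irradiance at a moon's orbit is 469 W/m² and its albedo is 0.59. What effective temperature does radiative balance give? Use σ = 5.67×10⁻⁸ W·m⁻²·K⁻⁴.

T ≈ 171 K

Power absorbed = (1−a)S·πR²; power emitted = 4πR²σT⁴. Equating and cancelling πR²:
T = ((1−a)S / 4σ)^(1/4) = (192 / (4 × 5.67×10⁻⁸))^(1/4) = (8.48×10^8)^(1/4).
T = 171 K.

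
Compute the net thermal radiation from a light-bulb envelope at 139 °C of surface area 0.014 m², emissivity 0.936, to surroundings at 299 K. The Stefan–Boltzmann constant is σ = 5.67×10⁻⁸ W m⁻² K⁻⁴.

Q ≈ 15.5 W

Convert: 139 °C = 412 K.
Q = εσA(T⁴ − T_s⁴). T⁴ − T_s⁴ = (412)⁴ − (299)⁴ = 2.88×10^10 − 7.99×10^9 = 2.08×10^10 K⁴.
Q = 0.936 × 5.67×10⁻⁸ × 0.0140 × 2.08×10^10 = 15.5 W.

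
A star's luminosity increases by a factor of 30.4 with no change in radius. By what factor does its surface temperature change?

P ∝ T⁴ ⇒ T ∝ P^(1/4), so T scales by (30.4)^(1/4) = 2.35.

factor ≈ 2.35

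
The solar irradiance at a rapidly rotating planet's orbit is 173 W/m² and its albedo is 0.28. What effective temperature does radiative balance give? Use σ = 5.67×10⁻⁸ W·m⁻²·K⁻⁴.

T ≈ 153 K

Power absorbed = (1−a)S·πR²; power emitted = 4πR²σT⁴. Equating and cancelling πR²:
T = ((1−a)S / 4σ)^(1/4) = (125 / (4 × 5.67×10⁻⁸))^(1/4) = (5.49×10^8)^(1/4).
T = 153 K.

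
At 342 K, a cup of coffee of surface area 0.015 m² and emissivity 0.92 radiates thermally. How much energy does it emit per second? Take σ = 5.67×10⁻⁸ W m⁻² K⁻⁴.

P ≈ 10.7 W

P = εσAT⁴ = 0.92 × 5.67×10⁻⁸ × 0.0150 × (342)⁴ = 0.92 × 5.67×10⁻⁸ × 0.0150 × 1.37×10^10.
P = 10.7 W.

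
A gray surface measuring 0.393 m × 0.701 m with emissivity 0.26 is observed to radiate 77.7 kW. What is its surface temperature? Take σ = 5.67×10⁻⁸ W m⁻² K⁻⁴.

T ≈ 2090 K

A = 0.393 × 0.701 = 0.275 m².
From P = εσAT⁴, T = (P / εσA)^(1/4) = (77700 / (0.26 × 5.67×10⁻⁸ × 0.275))^(1/4).
T = (1.91×10^13)^(1/4) = 2090 K.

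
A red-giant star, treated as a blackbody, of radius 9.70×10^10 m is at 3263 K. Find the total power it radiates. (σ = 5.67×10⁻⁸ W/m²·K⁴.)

P ≈ 7.60×10^29 W

A = 4πr² = 4π × (9.70×10^10)² = 1.18×10^23 m².
P = σAT⁴ = 5.67×10⁻⁸ × 1.18×10^23 × (3263)⁴ = 5.67×10⁻⁸ × 1.18×10^23 × 1.13×10^14.
P = 7.60×10^29 W.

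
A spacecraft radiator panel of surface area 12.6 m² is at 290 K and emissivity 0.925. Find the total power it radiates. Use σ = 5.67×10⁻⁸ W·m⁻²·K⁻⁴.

P = εσAT⁴ = 0.925 × 5.67×10⁻⁸ × 12.6 × (290)⁴ = 0.925 × 5.67×10⁻⁸ × 12.6 × 7.07×10^9.
P = 4670 W.

P ≈ 4670 W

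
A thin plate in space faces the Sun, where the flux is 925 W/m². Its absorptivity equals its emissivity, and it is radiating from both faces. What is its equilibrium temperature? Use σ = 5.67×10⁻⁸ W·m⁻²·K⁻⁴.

T ≈ 301 K

Absorbed flux αS = emitted flux 2εσT⁴ per unit area; with α = ε this gives T = (S/2σ)^(1/4).
T = (925 / (2 × 5.67×10⁻⁸))^(1/4) = (8.16×10^9)^(1/4).
T = 301 K.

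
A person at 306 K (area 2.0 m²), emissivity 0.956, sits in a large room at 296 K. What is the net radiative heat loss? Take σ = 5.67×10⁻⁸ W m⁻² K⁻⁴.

Q ≈ 118 W

Q = εσA(T⁴ − T_s⁴). T⁴ − T_s⁴ = (306)⁴ − (296)⁴ = 8.77×10^9 − 7.68×10^9 = 1.09×10^9 K⁴.
Q = 0.956 × 5.67×10⁻⁸ × 2.00 × 1.09×10^9 = 118 W.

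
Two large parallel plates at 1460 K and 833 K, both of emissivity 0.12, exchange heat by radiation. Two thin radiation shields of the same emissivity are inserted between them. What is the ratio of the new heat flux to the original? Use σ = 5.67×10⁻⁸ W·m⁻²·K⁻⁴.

With N identical shields there are N+1 = 3 gaps in series, each with the same radiative resistance, so the flux falls to 1/(N+1) of its unshielded value.

ratio ≈ 0.333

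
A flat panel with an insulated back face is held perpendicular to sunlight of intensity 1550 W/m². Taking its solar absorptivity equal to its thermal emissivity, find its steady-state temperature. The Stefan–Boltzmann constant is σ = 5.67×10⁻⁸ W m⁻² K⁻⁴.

T ≈ 407 K

Absorbed flux αS = emitted flux εσT⁴ (one radiating face); with α = ε, T = (S/σ)^(1/4).
T = (1550 / 5.67×10⁻⁸)^(1/4) = (2.73×10^10)^(1/4).
T = 407 K.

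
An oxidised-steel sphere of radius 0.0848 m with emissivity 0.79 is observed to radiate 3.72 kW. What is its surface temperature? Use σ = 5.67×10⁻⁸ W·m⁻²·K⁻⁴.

T ≈ 979 K

A = 4πr² = 4π × (0.0848)² = 0.0904 m².
From P = εσAT⁴, T = (P / εσA)^(1/4) = (3720 / (0.79 × 5.67×10⁻⁸ × 0.0904))^(1/4).
T = (9.19×10^11)^(1/4) = 979 K.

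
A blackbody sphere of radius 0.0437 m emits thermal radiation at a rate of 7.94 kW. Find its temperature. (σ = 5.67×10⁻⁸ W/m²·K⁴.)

T ≈ 1550 K

A = 4πr² = 4π × (0.0437)² = 0.0240 m².
From P = σAT⁴, T = (P / σA)^(1/4) = (7940 / (5.67×10⁻⁸ × 0.0240))^(1/4).
T = (5.84×10^12)^(1/4) = 1550 K.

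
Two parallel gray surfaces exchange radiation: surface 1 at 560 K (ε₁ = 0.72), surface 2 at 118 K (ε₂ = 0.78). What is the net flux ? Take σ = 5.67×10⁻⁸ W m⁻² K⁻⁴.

For two large parallel gray plates, q = σ(T₁⁴ − T₂⁴) / (1/ε₁ + 1/ε₂ − 1).
1/ε₁ + 1/ε₂ − 1 = 1/0.72 + 1/0.78 − 1 = 1.671.
T₁⁴ − T₂⁴ = 9.83×10^10 − 1.94×10^8 = 9.82×10^10 K⁴.
q = 5.67×10⁻⁸ × 9.82×10^10 / 1.671 = 3330 W/m².

q ≈ 3330 W/m²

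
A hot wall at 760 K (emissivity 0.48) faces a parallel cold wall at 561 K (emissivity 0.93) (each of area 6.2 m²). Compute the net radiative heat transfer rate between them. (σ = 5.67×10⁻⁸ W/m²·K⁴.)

Q ≈ 38200 W

For two large parallel gray plates, q = σ(T₁⁴ − T₂⁴) / (1/ε₁ + 1/ε₂ − 1).
1/ε₁ + 1/ε₂ − 1 = 1/0.48 + 1/0.93 − 1 = 2.159.
T₁⁴ − T₂⁴ = 3.34×10^11 − 9.90×10^10 = 2.35×10^11 K⁴.
q = 5.67×10⁻⁸ × 2.35×10^11 / 2.159 = 6160 W/m².
Q = q·A = 6160 × 6.2 = 38200 W.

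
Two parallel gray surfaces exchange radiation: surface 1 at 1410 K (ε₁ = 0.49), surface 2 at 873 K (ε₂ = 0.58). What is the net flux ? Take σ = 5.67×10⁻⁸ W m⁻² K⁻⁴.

For two large parallel gray plates, q = σ(T₁⁴ − T₂⁴) / (1/ε₁ + 1/ε₂ − 1).
1/ε₁ + 1/ε₂ − 1 = 1/0.49 + 1/0.58 − 1 = 2.765.
T₁⁴ − T₂⁴ = 3.95×10^12 − 5.81×10^11 = 3.37×10^12 K⁴.
q = 5.67×10⁻⁸ × 3.37×10^12 / 2.765 = 69100 W/m².

q ≈ 69100 W/m²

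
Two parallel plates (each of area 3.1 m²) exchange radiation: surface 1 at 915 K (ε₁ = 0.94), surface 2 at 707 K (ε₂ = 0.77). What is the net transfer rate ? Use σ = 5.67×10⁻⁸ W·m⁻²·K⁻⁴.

For two large parallel gray plates, q = σ(T₁⁴ − T₂⁴) / (1/ε₁ + 1/ε₂ − 1).
1/ε₁ + 1/ε₂ − 1 = 1/0.94 + 1/0.77 − 1 = 1.363.
T₁⁴ − T₂⁴ = 7.01×10^11 − 2.50×10^11 = 4.51×10^11 K⁴.
q = 5.67×10⁻⁸ × 4.51×10^11 / 1.363 = 18800 W/m².
Q = q·A = 18800 × 3.1 = 58200 W.

Q ≈ 58200 W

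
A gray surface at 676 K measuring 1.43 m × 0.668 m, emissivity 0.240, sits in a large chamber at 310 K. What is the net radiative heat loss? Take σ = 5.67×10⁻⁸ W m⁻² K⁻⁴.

A = 1.43 × 0.668 = 0.955 m².
Q = εσA(T⁴ − T_s⁴). T⁴ − T_s⁴ = (676)⁴ − (310)⁴ = 2.09×10^11 − 9.24×10^9 = 2.00×10^11 K⁴.
Q = 0.240 × 5.67×10⁻⁸ × 0.955 × 2.00×10^11 = 2590 W.

Q ≈ 2590 W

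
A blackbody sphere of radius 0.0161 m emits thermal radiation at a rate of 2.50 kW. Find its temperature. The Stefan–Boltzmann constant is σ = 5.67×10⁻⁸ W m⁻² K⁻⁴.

T ≈ 1920 K

A = 4πr² = 4π × (0.0161)² = 3.26×10^-3 m².
From P = σAT⁴, T = (P / σA)^(1/4) = (2500 / (5.67×10⁻⁸ × 3.26×10^-3))^(1/4).
T = (1.35×10^13)^(1/4) = 1920 K.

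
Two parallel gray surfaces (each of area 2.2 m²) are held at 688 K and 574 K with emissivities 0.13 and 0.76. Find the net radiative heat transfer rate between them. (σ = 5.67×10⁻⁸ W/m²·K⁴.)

For two large parallel gray plates, q = σ(T₁⁴ − T₂⁴) / (1/ε₁ + 1/ε₂ − 1).
1/ε₁ + 1/ε₂ − 1 = 1/0.13 + 1/0.76 − 1 = 8.008.
T₁⁴ − T₂⁴ = 2.24×10^11 − 1.09×10^11 = 1.16×10^11 K⁴.
q = 5.67×10⁻⁸ × 1.16×10^11 / 8.008 = 818 W/m².
Q = q·A = 818 × 2.2 = 1800 W.

Q ≈ 1800 W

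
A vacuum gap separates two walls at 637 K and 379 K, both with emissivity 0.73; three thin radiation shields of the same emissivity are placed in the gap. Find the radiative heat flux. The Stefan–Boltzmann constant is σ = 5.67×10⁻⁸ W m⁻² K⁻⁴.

q ≈ 1170 W/m²

Each of the 4 gaps contributes resistance (2/ε − 1) = 2/0.73 − 1 = 1.740; total = 6.959.
q = σ(T₁⁴ − T₂⁴) / 6.959 = 5.67×10⁻⁸ × 1.44×10^11 / 6.959 = 1170 W/m².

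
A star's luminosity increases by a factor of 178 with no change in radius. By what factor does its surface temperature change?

P ∝ T⁴ ⇒ T ∝ P^(1/4), so T scales by (178)^(1/4) = 3.65.

factor ≈ 3.65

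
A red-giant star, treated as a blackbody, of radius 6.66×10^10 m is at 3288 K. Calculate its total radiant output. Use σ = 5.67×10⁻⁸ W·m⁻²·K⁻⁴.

P ≈ 3.69×10^29 W

A = 4πr² = 4π × (6.66×10^10)² = 5.57×10^22 m².
P = σAT⁴ = 5.67×10⁻⁸ × 5.57×10^22 × (3288)⁴ = 5.67×10⁻⁸ × 5.57×10^22 × 1.17×10^14.
P = 3.69×10^29 W.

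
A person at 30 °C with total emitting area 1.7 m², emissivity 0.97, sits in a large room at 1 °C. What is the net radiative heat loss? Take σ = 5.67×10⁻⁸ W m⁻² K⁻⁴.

Q ≈ 261 W

Convert: 30 °C = 303 K; 1 °C = 274 K.
Q = εσA(T⁴ − T_s⁴). T⁴ − T_s⁴ = (303)⁴ − (274)⁴ = 8.43×10^9 − 5.64×10^9 = 2.79×10^9 K⁴.
Q = 0.97 × 5.67×10⁻⁸ × 1.70 × 2.79×10^9 = 261 W.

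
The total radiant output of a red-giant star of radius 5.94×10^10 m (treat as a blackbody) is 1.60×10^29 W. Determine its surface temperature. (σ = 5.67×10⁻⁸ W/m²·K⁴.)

A = 4πr² = 4π × (5.94×10^10)² = 4.43×10^22 m².
From P = σAT⁴, T = (P / σA)^(1/4) = (1.60×10^29 / (5.67×10⁻⁸ × 4.43×10^22))^(1/4).
T = (6.36×10^13)^(1/4) = 2820 K.

T ≈ 2820 K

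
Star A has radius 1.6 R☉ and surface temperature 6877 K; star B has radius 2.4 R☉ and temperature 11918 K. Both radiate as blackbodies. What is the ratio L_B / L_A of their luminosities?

L = 4πR²σT⁴ ∝ R²T⁴, so L_B/L_A = (2.4/1.6)² × (11918/6877)⁴ = 2.25 × 9.02 = 20.3.

L_B/L_A ≈ 20.3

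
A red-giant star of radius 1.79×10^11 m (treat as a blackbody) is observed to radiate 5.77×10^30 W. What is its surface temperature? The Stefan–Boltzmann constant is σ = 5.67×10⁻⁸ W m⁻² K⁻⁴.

T ≈ 3990 K

A = 4πr² = 4π × (1.79×10^11)² = 4.03×10^23 m².
From P = σAT⁴, T = (P / σA)^(1/4) = (5.77×10^30 / (5.67×10⁻⁸ × 4.03×10^23))^(1/4).
T = (2.53×10^14)^(1/4) = 3990 K.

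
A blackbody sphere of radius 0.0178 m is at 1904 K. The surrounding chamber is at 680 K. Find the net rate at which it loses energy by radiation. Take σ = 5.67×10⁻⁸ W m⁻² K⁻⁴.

A = 4πr² = 4π × (0.0178)² = 3.98×10^-3 m².
Q = σA(T⁴ − T_s⁴). T⁴ − T_s⁴ = (1904)⁴ − (680)⁴ = 1.31×10^13 − 2.14×10^11 = 1.29×10^13 K⁴.
Q = 5.67×10⁻⁸ × 3.98×10^-3 × 1.29×10^13 = 2920 W.

Q ≈ 2920 W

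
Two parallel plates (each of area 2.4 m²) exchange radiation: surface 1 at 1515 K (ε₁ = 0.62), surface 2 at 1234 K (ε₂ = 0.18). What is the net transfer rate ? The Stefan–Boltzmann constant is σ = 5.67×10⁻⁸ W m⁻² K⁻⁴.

For two large parallel gray plates, q = σ(T₁⁴ − T₂⁴) / (1/ε₁ + 1/ε₂ − 1).
1/ε₁ + 1/ε₂ − 1 = 1/0.62 + 1/0.18 − 1 = 6.168.
T₁⁴ − T₂⁴ = 5.27×10^12 − 2.32×10^12 = 2.95×10^12 K⁴.
q = 5.67×10⁻⁸ × 2.95×10^12 / 6.168 = 27100 W/m².
Q = q·A = 27100 × 2.4 = 65100 W.

Q ≈ 65100 W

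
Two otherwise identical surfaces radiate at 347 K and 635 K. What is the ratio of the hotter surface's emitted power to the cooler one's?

P ∝ T⁴, so the ratio is (635/347)⁴ = (1.830)⁴ = 11.2.

ratio ≈ 11.2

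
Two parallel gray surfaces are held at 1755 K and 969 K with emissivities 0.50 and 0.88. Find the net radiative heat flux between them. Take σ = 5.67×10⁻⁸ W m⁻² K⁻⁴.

For two large parallel gray plates, q = σ(T₁⁴ − T₂⁴) / (1/ε₁ + 1/ε₂ − 1).
1/ε₁ + 1/ε₂ − 1 = 1/0.50 + 1/0.88 − 1 = 2.136.
T₁⁴ − T₂⁴ = 9.49×10^12 − 8.82×10^11 = 8.60×10^12 K⁴.
q = 5.67×10⁻⁸ × 8.60×10^12 / 2.136 = 2.28×10^5 W/m².

q ≈ 2.28×10^5 W/m²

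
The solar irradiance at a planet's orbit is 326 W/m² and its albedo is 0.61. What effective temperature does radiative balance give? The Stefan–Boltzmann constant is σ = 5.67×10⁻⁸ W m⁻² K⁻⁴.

T ≈ 154 K

Power absorbed = (1−a)S·πR²; power emitted = 4πR²σT⁴. Equating and cancelling πR²:
T = ((1−a)S / 4σ)^(1/4) = (127 / (4 × 5.67×10⁻⁸))^(1/4) = (5.61×10^8)^(1/4).
T = 154 K.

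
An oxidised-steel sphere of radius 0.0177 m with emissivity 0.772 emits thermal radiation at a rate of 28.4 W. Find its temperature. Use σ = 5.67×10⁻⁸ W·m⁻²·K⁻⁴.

T ≈ 637 K

A = 4πr² = 4π × (0.0177)² = 3.94×10^-3 m².
From P = εσAT⁴, T = (P / εσA)^(1/4) = (28.4 / (0.772 × 5.67×10⁻⁸ × 3.94×10^-3))^(1/4).
T = (1.65×10^11)^(1/4) = 637 K.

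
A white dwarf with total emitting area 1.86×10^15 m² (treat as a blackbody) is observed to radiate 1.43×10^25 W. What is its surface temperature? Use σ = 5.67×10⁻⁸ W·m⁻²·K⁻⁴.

T ≈ 19200 K

From P = σAT⁴, T = (P / σA)^(1/4) = (1.43×10^25 / (5.67×10⁻⁸ × 1.86×10^15))^(1/4).
T = (1.36×10^17)^(1/4) = 19200 K.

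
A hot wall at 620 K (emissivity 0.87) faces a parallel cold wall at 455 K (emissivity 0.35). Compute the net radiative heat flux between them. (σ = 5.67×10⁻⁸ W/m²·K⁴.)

For two large parallel gray plates, q = σ(T₁⁴ − T₂⁴) / (1/ε₁ + 1/ε₂ − 1).
1/ε₁ + 1/ε₂ − 1 = 1/0.87 + 1/0.35 − 1 = 3.007.
T₁⁴ − T₂⁴ = 1.48×10^11 − 4.29×10^10 = 1.05×10^11 K⁴.
q = 5.67×10⁻⁸ × 1.05×10^11 / 3.007 = 1980 W/m².

q ≈ 1980 W/m²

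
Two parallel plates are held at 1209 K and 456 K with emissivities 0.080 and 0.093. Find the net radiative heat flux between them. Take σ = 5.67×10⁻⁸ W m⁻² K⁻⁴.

q ≈ 5330 W/m²

For two large parallel gray plates, q = σ(T₁⁴ − T₂⁴) / (1/ε₁ + 1/ε₂ − 1).
1/ε₁ + 1/ε₂ − 1 = 1/0.080 + 1/0.093 − 1 = 22.25.
T₁⁴ − T₂⁴ = 2.14×10^12 − 4.32×10^10 = 2.09×10^12 K⁴.
q = 5.67×10⁻⁸ × 2.09×10^12 / 22.25 = 5330 W/m².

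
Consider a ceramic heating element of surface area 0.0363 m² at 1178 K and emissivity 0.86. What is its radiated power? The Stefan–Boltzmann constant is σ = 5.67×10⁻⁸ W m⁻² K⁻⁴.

P ≈ 3410 W

Stefan–Boltzmann: P = εσAT⁴ = 0.86 × 5.67×10⁻⁸ × 0.0363 × (1178)⁴ = 0.86 × 5.67×10⁻⁸ × 0.0363 × 1.93×10^12.
P = 3410 W.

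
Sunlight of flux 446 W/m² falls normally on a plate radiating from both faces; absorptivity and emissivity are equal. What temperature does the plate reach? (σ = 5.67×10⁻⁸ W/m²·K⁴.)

T ≈ 250 K

Absorbed flux αS = emitted flux 2εσT⁴ per unit area; with α = ε this gives T = (S/2σ)^(1/4).
T = (446 / (2 × 5.67×10⁻⁸))^(1/4) = (3.93×10^9)^(1/4).
T = 250 K.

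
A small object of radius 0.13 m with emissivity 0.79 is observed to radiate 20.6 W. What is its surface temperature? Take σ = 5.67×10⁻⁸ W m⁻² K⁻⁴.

A = 4πr² = 4π × (0.13)² = 0.212 m².
From P = εσAT⁴, T = (P / εσA)^(1/4) = (20.6 / (0.79 × 5.67×10⁻⁸ × 0.212))^(1/4).
T = (2.17×10^9)^(1/4) = 216 K.

T ≈ 216 K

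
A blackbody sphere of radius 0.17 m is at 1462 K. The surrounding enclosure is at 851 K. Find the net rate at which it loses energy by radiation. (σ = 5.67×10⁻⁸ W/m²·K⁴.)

A = 4πr² = 4π × (0.17)² = 0.363 m².
Q = σA(T⁴ − T_s⁴). T⁴ − T_s⁴ = (1462)⁴ − (851)⁴ = 4.57×10^12 − 5.24×10^11 = 4.04×10^12 K⁴.
Q = 5.67×10⁻⁸ × 0.363 × 4.04×10^12 = 83300 W.

Q ≈ 83300 W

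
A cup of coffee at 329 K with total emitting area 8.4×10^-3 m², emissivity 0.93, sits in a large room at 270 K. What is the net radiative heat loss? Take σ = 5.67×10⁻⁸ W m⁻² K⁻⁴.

Q ≈ 2.84 W

Q = εσA(T⁴ − T_s⁴). T⁴ − T_s⁴ = (329)⁴ − (270)⁴ = 1.17×10^10 − 5.31×10^9 = 6.40×10^9 K⁴.
Q = 0.93 × 5.67×10⁻⁸ × 8.40×10^-3 × 6.40×10^9 = 2.84 W.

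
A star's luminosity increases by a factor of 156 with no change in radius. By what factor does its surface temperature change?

P ∝ T⁴ ⇒ T ∝ P^(1/4), so T scales by (156)^(1/4) = 3.53.

factor ≈ 3.53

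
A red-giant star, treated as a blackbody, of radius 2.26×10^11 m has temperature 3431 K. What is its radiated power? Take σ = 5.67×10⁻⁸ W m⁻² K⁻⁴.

A = 4πr² = 4π × (2.26×10^11)² = 6.42×10^23 m².
P = σAT⁴ = 5.67×10⁻⁸ × 6.42×10^23 × (3431)⁴ = 5.67×10⁻⁸ × 6.42×10^23 × 1.39×10^14.
P = 5.04×10^30 W.

P ≈ 5.04×10^30 W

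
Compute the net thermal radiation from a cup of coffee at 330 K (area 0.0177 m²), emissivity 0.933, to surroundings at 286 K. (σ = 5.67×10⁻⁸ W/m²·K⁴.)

Q ≈ 4.84 W

Q = εσA(T⁴ − T_s⁴). T⁴ − T_s⁴ = (330)⁴ − (286)⁴ = 1.19×10^10 − 6.69×10^9 = 5.17×10^9 K⁴.
Q = 0.933 × 5.67×10⁻⁸ × 0.0177 × 5.17×10^9 = 4.84 W.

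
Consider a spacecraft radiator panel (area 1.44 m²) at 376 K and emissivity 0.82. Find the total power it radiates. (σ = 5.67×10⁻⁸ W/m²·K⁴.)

P ≈ 1340 W

P = εσAT⁴ = 0.82 × 5.67×10⁻⁸ × 1.44 × (376)⁴ = 0.82 × 5.67×10⁻⁸ × 1.44 × 2.00×10^10.
P = 1340 W.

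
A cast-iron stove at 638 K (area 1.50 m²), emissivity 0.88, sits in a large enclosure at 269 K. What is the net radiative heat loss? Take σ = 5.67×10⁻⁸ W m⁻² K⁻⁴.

Q = εσA(T⁴ − T_s⁴). T⁴ − T_s⁴ = (638)⁴ − (269)⁴ = 1.66×10^11 − 5.24×10^9 = 1.60×10^11 K⁴.
Q = 0.88 × 5.67×10⁻⁸ × 1.50 × 1.60×10^11 = 12000 W.

Q ≈ 12000 W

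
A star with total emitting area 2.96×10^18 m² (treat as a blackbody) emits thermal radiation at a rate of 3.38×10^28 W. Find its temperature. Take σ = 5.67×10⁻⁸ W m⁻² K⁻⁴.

T ≈ 21200 K

From P = σAT⁴, T = (P / σA)^(1/4) = (3.38×10^28 / (5.67×10⁻⁸ × 2.96×10^18))^(1/4).
T = (2.01×10^17)^(1/4) = 21200 K.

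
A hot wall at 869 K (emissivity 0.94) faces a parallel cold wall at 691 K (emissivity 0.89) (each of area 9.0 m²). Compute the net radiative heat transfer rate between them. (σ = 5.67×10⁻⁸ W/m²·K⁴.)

For two large parallel gray plates, q = σ(T₁⁴ − T₂⁴) / (1/ε₁ + 1/ε₂ − 1).
1/ε₁ + 1/ε₂ − 1 = 1/0.94 + 1/0.89 − 1 = 1.187.
T₁⁴ − T₂⁴ = 5.70×10^11 − 2.28×10^11 = 3.42×10^11 K⁴.
q = 5.67×10⁻⁸ × 3.42×10^11 / 1.187 = 16300 W/m².
Q = q·A = 16300 × 9.0 = 1.47×10^5 W.

Q ≈ 1.47×10^5 W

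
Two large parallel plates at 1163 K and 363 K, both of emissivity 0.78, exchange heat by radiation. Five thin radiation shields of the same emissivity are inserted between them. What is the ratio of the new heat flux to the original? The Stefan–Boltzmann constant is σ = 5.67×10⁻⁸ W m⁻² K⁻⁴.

With N identical shields there are N+1 = 6 gaps in series, each with the same radiative resistance, so the flux falls to 1/(N+1) of its unshielded value.

ratio ≈ 0.167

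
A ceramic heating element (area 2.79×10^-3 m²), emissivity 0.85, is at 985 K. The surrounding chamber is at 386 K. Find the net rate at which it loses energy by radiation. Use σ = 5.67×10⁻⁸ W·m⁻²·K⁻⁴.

Q = εσA(T⁴ − T_s⁴). T⁴ − T_s⁴ = (985)⁴ − (386)⁴ = 9.41×10^11 − 2.22×10^10 = 9.19×10^11 K⁴.
Q = 0.85 × 5.67×10⁻⁸ × 2.79×10^-3 × 9.19×10^11 = 124 W.

Q ≈ 124 W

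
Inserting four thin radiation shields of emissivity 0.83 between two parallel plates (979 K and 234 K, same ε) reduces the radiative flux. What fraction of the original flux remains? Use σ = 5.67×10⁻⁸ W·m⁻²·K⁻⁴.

ratio ≈ 0.200

With N identical shields there are N+1 = 5 gaps in series, each with the same radiative resistance, so the flux falls to 1/(N+1) of its unshielded value.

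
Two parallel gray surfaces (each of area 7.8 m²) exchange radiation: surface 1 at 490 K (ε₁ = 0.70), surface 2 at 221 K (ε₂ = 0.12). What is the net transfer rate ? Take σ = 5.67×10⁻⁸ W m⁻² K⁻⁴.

Q ≈ 2790 W

For two large parallel gray plates, q = σ(T₁⁴ − T₂⁴) / (1/ε₁ + 1/ε₂ − 1).
1/ε₁ + 1/ε₂ − 1 = 1/0.70 + 1/0.12 − 1 = 8.762.
T₁⁴ − T₂⁴ = 5.76×10^10 − 2.39×10^9 = 5.53×10^10 K⁴.
q = 5.67×10⁻⁸ × 5.53×10^10 / 8.762 = 358 W/m².
Q = q·A = 358 × 7.8 = 2790 W.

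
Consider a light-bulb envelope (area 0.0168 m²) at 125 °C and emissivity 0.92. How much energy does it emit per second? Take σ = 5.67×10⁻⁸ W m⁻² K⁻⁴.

125 °C = 398 K.
P = εσAT⁴ = 0.92 × 5.67×10⁻⁸ × 0.0168 × (398)⁴ = 0.92 × 5.67×10⁻⁸ × 0.0168 × 2.51×10^10.
P = 22.0 W.

P ≈ 22.0 W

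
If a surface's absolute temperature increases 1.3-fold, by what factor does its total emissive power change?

factor ≈ 2.86

P ∝ T⁴, so the power scales as (1.3)⁴ = 2.86.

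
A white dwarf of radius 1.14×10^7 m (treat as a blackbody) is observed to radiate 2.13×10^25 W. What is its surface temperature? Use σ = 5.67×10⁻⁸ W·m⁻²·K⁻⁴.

A = 4πr² = 4π × (1.14×10^7)² = 1.63×10^15 m².
From P = σAT⁴, T = (P / σA)^(1/4) = (2.13×10^25 / (5.67×10⁻⁸ × 1.63×10^15))^(1/4).
T = (2.30×10^17)^(1/4) = 21900 K.

T ≈ 21900 K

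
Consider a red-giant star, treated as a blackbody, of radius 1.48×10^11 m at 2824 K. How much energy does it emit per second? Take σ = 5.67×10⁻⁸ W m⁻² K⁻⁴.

P ≈ 9.93×10^29 W

A = 4πr² = 4π × (1.48×10^11)² = 2.75×10^23 m².
P = σAT⁴ = 5.67×10⁻⁸ × 2.75×10^23 × (2824)⁴ = 5.67×10⁻⁸ × 2.75×10^23 × 6.36×10^13.
P = 9.93×10^29 W.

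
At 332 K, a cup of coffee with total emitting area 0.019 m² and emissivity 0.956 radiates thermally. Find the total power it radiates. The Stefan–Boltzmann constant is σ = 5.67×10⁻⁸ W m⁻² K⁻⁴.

Stefan–Boltzmann: P = εσAT⁴ = 0.956 × 5.67×10⁻⁸ × 0.0190 × (332)⁴ = 0.956 × 5.67×10⁻⁸ × 0.0190 × 1.21×10^10.
P = 12.5 W.

P ≈ 12.5 W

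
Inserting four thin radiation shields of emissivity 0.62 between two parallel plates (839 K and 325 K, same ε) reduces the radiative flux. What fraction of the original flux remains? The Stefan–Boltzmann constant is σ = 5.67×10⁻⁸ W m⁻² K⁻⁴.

With N identical shields there are N+1 = 5 gaps in series, each with the same radiative resistance, so the flux falls to 1/(N+1) of its unshielded value.

ratio ≈ 0.200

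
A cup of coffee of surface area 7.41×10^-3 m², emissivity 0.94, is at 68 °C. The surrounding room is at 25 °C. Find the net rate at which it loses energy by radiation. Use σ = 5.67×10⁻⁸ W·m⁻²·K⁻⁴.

Convert: 68 °C = 341 K; 25 °C = 298 K.
Q = εσA(T⁴ − T_s⁴). T⁴ − T_s⁴ = (341)⁴ − (298)⁴ = 1.35×10^10 − 7.89×10^9 = 5.64×10^9 K⁴.
Q = 0.94 × 5.67×10⁻⁸ × 7.41×10^-3 × 5.64×10^9 = 2.23 W.

Q ≈ 2.23 W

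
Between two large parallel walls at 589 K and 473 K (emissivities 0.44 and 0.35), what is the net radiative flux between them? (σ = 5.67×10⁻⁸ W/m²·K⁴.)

For two large parallel gray plates, q = σ(T₁⁴ − T₂⁴) / (1/ε₁ + 1/ε₂ − 1).
1/ε₁ + 1/ε₂ − 1 = 1/0.44 + 1/0.35 − 1 = 4.130.
T₁⁴ − T₂⁴ = 1.20×10^11 − 5.01×10^10 = 7.03×10^10 K⁴.
q = 5.67×10⁻⁸ × 7.03×10^10 / 4.130 = 965 W/m².

q ≈ 965 W/m²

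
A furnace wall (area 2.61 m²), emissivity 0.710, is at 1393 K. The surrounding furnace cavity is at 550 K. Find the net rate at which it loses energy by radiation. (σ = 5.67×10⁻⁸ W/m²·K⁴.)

Q = εσA(T⁴ − T_s⁴). T⁴ − T_s⁴ = (1393)⁴ − (550)⁴ = 3.77×10^12 − 9.15×10^10 = 3.67×10^12 K⁴.
Q = 0.710 × 5.67×10⁻⁸ × 2.61 × 3.67×10^12 = 3.86×10^5 W.

Q ≈ 3.86×10^5 W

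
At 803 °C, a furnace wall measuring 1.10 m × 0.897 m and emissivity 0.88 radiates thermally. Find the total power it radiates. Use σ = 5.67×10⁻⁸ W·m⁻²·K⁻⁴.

P ≈ 66000 W

A = 1.10 × 0.897 = 0.987 m².
803 °C = 1076 K.
Stefan–Boltzmann: P = εσAT⁴ = 0.88 × 5.67×10⁻⁸ × 0.987 × (1076)⁴ = 0.88 × 5.67×10⁻⁸ × 0.987 × 1.34×10^12.
P = 66000 W.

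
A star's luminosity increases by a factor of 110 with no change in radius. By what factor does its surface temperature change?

factor ≈ 3.24

P ∝ T⁴ ⇒ T ∝ P^(1/4), so T scales by (110)^(1/4) = 3.24.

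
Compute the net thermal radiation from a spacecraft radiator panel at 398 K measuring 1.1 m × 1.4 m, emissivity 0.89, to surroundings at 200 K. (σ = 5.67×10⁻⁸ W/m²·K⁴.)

Q ≈ 1830 W

A = 1.1 × 1.4 = 1.54 m².
Q = εσA(T⁴ − T_s⁴). T⁴ − T_s⁴ = (398)⁴ − (200)⁴ = 2.51×10^10 − 1.60×10^9 = 2.35×10^10 K⁴.
Q = 0.89 × 5.67×10⁻⁸ × 1.54 × 2.35×10^10 = 1830 W.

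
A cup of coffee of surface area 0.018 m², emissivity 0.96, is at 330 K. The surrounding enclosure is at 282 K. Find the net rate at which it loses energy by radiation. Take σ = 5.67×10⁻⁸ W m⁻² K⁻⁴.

Q = εσA(T⁴ − T_s⁴). T⁴ − T_s⁴ = (330)⁴ − (282)⁴ = 1.19×10^10 − 6.32×10^9 = 5.54×10^9 K⁴.
Q = 0.96 × 5.67×10⁻⁸ × 0.0180 × 5.54×10^9 = 5.42 W.

Q ≈ 5.42 W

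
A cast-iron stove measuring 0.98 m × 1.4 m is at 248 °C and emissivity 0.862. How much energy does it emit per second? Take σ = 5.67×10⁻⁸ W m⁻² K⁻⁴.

A = 0.98 × 1.4 = 1.37 m².
248 °C = 521 K.
Stefan–Boltzmann: P = εσAT⁴ = 0.862 × 5.67×10⁻⁸ × 1.37 × (521)⁴ = 0.862 × 5.67×10⁻⁸ × 1.37 × 7.37×10^10.
P = 4940 W.

P ≈ 4940 W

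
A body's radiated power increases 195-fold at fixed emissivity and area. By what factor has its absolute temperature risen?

P ∝ T⁴ ⇒ T ∝ P^(1/4), so T scales by (195)^(1/4) = 3.74.

factor ≈ 3.74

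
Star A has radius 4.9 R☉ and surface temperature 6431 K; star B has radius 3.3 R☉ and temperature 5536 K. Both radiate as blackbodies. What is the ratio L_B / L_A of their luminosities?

L_B/L_A ≈ 0.249

L = 4πR²σT⁴ ∝ R²T⁴, so L_B/L_A = (3.3/4.9)² × (5536/6431)⁴ = 0.454 × 0.549 = 0.249.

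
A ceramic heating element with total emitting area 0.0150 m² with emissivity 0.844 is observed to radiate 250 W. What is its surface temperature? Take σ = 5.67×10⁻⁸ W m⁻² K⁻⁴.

T ≈ 768 K

From P = εσAT⁴, T = (P / εσA)^(1/4) = (250 / (0.844 × 5.67×10⁻⁸ × 0.0150))^(1/4).
T = (3.48×10^11)^(1/4) = 768 K.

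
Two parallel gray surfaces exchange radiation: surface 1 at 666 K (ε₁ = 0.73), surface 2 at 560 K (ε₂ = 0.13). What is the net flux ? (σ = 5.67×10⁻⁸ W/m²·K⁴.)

q ≈ 692 W/m²

For two large parallel gray plates, q = σ(T₁⁴ − T₂⁴) / (1/ε₁ + 1/ε₂ − 1).
1/ε₁ + 1/ε₂ − 1 = 1/0.73 + 1/0.13 − 1 = 8.062.
T₁⁴ − T₂⁴ = 1.97×10^11 − 9.83×10^10 = 9.84×10^10 K⁴.
q = 5.67×10⁻⁸ × 9.84×10^10 / 8.062 = 692 W/m².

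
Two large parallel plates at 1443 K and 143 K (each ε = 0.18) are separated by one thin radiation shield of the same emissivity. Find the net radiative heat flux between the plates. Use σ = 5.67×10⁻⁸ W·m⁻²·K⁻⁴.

q ≈ 12200 W/m²

Each of the 2 gaps contributes resistance (2/ε − 1) = 2/0.18 − 1 = 10.11; total = 20.22.
q = σ(T₁⁴ − T₂⁴) / 20.22 = 5.67×10⁻⁸ × 4.34×10^12 / 20.22 = 12200 W/m².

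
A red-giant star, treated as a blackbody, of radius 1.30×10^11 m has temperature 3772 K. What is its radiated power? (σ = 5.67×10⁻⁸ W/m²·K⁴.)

P ≈ 2.44×10^30 W

A = 4πr² = 4π × (1.30×10^11)² = 2.12×10^23 m².
P = σAT⁴ = 5.67×10⁻⁸ × 2.12×10^23 × (3772)⁴ = 5.67×10⁻⁸ × 2.12×10^23 × 2.02×10^14.
P = 2.44×10^30 W.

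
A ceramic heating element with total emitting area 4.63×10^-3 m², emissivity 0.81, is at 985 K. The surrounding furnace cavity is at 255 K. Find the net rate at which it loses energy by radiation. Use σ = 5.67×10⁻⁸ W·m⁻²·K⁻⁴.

Q = εσA(T⁴ − T_s⁴). T⁴ − T_s⁴ = (985)⁴ − (255)⁴ = 9.41×10^11 − 4.23×10^9 = 9.37×10^11 K⁴.
Q = 0.81 × 5.67×10⁻⁸ × 4.63×10^-3 × 9.37×10^11 = 199 W.

Q ≈ 199 W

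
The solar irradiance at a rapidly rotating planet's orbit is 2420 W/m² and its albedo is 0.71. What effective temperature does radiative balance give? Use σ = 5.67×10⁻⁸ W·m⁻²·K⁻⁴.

Power absorbed = (1−a)S·πR²; power emitted = 4πR²σT⁴. Equating and cancelling πR²:
T = ((1−a)S / 4σ)^(1/4) = (702 / (4 × 5.67×10⁻⁸))^(1/4) = (3.09×10^9)^(1/4).
T = 236 K.

T ≈ 236 K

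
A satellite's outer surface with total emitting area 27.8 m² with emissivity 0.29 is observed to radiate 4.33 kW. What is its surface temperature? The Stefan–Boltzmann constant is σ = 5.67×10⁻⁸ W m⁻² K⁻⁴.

T ≈ 312 K

From P = εσAT⁴, T = (P / εσA)^(1/4) = (4330 / (0.29 × 5.67×10⁻⁸ × 27.8))^(1/4).
T = (9.47×10^9)^(1/4) = 312 K.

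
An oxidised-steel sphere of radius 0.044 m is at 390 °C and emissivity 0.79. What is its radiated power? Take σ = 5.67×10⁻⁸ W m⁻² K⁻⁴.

A = 4πr² = 4π × (0.044)² = 0.0243 m².
390 °C = 663 K.
P = εσAT⁴ = 0.79 × 5.67×10⁻⁸ × 0.0243 × (663)⁴ = 0.79 × 5.67×10⁻⁸ × 0.0243 × 1.93×10^11.
P = 211 W.

P ≈ 211 W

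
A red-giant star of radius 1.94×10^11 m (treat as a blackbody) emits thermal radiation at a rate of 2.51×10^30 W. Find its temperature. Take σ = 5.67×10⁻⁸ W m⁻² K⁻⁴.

T ≈ 3110 K

A = 4πr² = 4π × (1.94×10^11)² = 4.73×10^23 m².
From P = σAT⁴, T = (P / σA)^(1/4) = (2.51×10^30 / (5.67×10⁻⁸ × 4.73×10^23))^(1/4).
T = (9.36×10^13)^(1/4) = 3110 K.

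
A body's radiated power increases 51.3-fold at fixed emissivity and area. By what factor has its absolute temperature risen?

factor ≈ 2.68

P ∝ T⁴ ⇒ T ∝ P^(1/4), so T scales by (51.3)^(1/4) = 2.68.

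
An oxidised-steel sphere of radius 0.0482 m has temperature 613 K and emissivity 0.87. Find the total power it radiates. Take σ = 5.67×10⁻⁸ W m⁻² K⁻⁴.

P ≈ 203 W

A = 4πr² = 4π × (0.0482)² = 0.0292 m².
P = εσAT⁴ = 0.87 × 5.67×10⁻⁸ × 0.0292 × (613)⁴ = 0.87 × 5.67×10⁻⁸ × 0.0292 × 1.41×10^11.
P = 203 W.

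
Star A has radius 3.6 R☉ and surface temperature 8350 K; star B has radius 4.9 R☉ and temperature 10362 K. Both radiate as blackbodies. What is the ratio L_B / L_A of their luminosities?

L_B/L_A ≈ 4.39

L = 4πR²σT⁴ ∝ R²T⁴, so L_B/L_A = (4.9/3.6)² × (10362/8350)⁴ = 1.85 × 2.37 = 4.39.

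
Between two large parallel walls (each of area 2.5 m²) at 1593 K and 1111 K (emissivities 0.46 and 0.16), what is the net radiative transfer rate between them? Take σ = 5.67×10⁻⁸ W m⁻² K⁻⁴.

For two large parallel gray plates, q = σ(T₁⁴ − T₂⁴) / (1/ε₁ + 1/ε₂ − 1).
1/ε₁ + 1/ε₂ − 1 = 1/0.46 + 1/0.16 − 1 = 7.424.
T₁⁴ − T₂⁴ = 6.44×10^12 − 1.52×10^12 = 4.92×10^12 K⁴.
q = 5.67×10⁻⁸ × 4.92×10^12 / 7.424 = 37500 W/m².
Q = q·A = 37500 × 2.5 = 93900 W.

Q ≈ 93900 W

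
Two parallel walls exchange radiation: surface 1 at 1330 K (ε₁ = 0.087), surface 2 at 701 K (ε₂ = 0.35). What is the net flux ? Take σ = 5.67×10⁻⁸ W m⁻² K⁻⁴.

For two large parallel gray plates, q = σ(T₁⁴ − T₂⁴) / (1/ε₁ + 1/ε₂ − 1).
1/ε₁ + 1/ε₂ − 1 = 1/0.087 + 1/0.35 − 1 = 13.35.
T₁⁴ − T₂⁴ = 3.13×10^12 − 2.41×10^11 = 2.89×10^12 K⁴.
q = 5.67×10⁻⁸ × 2.89×10^12 / 13.35 = 12300 W/m².

q ≈ 12300 W/m²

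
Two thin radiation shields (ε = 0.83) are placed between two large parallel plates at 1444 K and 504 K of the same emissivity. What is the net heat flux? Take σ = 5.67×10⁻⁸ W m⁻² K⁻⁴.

Each of the 3 gaps contributes resistance (2/ε − 1) = 2/0.83 − 1 = 1.410; total = 4.229.
q = σ(T₁⁴ − T₂⁴) / 4.229 = 5.67×10⁻⁸ × 4.28×10^12 / 4.229 = 57400 W/m².

q ≈ 57400 W/m²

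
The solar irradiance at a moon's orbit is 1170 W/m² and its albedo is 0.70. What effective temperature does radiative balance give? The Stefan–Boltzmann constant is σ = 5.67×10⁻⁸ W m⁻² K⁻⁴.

T ≈ 198 K

Power absorbed = (1−a)S·πR²; power emitted = 4πR²σT⁴. Equating and cancelling πR²:
T = ((1−a)S / 4σ)^(1/4) = (351 / (4 × 5.67×10⁻⁸))^(1/4) = (1.55×10^9)^(1/4).
T = 198 K.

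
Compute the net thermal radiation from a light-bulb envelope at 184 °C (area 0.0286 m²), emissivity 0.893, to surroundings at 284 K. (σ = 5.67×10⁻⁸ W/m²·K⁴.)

Q ≈ 53.7 W

Convert: 184 °C = 457 K.
Q = εσA(T⁴ − T_s⁴). T⁴ − T_s⁴ = (457)⁴ − (284)⁴ = 4.36×10^10 − 6.51×10^9 = 3.71×10^10 K⁴.
Q = 0.893 × 5.67×10⁻⁸ × 0.0286 × 3.71×10^10 = 53.7 W.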